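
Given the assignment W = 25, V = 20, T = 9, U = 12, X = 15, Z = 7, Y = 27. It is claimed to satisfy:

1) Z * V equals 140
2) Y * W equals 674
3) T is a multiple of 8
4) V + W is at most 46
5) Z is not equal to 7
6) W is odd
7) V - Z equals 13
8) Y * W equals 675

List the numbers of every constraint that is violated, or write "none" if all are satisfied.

1) Z * V = 7 * 20 = 140  true
2) Y * W = 27 * 25 = 675, not 674  false
3) 9 = 8*1 + 1, so 8 does not divide 9  false
4) V + W = 20 + 25 = 45; 45 ≤ 46  true
5) Z = 7, but 7 is required to differ  false
6) W = 25 is odd  true
7) V - Z = 20 - 7 = 13  true
8) Y * W = 27 * 25 = 675  true

Constraints 2, 3, and 5 are violated.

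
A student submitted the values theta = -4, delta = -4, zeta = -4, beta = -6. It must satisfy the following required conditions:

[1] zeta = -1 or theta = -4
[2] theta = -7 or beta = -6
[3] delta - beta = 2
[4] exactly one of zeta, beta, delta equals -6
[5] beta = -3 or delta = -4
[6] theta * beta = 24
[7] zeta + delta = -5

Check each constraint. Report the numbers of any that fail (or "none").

Constraint 7 does not hold.

[1] zeta = -4 ≠ -1, but theta = -4 = -4 (second disjunct) — holds.
[2] theta = -4 ≠ -7, but beta = -6 = -6 (second disjunct) — holds.
[3] delta - beta = -4 - (-6) = 2 — holds.
[4] zeta=-4, beta=-6, delta=-4; 1 of them equals -6 — holds.
[5] beta = -6 ≠ -3, but delta = -4 = -4 (second disjunct) — holds.
[6] theta * beta = -4 * (-6) = 24 — holds.
[7] zeta + delta = -4 + (-4) = -8, not -5 — does not hold.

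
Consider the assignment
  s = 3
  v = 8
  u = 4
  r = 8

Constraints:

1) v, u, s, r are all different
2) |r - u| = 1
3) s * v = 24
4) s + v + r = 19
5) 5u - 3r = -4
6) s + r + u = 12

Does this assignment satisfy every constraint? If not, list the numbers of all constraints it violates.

Constraints 1, 2, and 6 do not hold.

1) v = r = 8, not all different — violated.
2) |8 - 4| = 4, not 1 — violated.
3) s * v = 3 * 8 = 24 — OK.
4) s + v + r = 3 + 8 + 8 = 19 — OK.
5) 5u - 3r = 5(4) - 3(8) = -4 — OK.
6) s + r + u = 3 + 8 + 4 = 15, not 12 — violated.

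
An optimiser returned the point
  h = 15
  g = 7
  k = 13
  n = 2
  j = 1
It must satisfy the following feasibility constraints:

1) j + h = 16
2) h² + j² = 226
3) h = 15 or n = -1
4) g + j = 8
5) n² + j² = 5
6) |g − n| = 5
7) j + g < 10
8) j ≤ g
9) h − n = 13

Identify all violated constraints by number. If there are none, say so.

The assignment satisfies every constraint.

1) j + h = 1 + 15 = 16  ✓
2) h² + j² = 15² + 1² = 225 + 1 = 226  ✓
3) h = 15 = 15 (first disjunct)  ✓
4) g + j = 7 + 1 = 8  ✓
5) n² + j² = 2² + 1² = 4 + 1 = 5  ✓
6) |7 − 2| = 5  ✓
7) j + g = 1 + 7 = 8; 8 < 10  ✓
8) j = 1, g = 7; 1 ≤ 7  ✓
9) h − n = 15 − 2 = 13  ✓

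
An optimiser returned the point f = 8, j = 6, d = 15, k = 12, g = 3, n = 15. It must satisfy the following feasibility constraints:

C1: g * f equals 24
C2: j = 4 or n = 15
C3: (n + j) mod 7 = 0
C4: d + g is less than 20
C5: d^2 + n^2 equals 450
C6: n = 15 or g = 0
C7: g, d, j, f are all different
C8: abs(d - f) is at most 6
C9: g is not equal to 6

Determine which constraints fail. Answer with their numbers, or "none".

C1: g * f = 3 * 8 = 24 — satisfied.
C2: j = 6 ≠ 4, but n = 15 = 15 (second disjunct) — satisfied.
C3: n + j = 21; 21 mod 7 = 0 — satisfied.
C4: d + g = 15 + 3 = 18; 18 < 20 — satisfied.
C5: d^2 + n^2 = 15^2 + 15^2 = 225 + 225 = 450 — satisfied.
C6: n = 15 = 15 (first disjunct) — satisfied.
C7: values 3, 15, 6, 8 are pairwise distinct — satisfied.
C8: abs(15 - 8) = 7; 7 > 6, exceeds bound 6 — violated.
C9: g = 3, and 3 ≠ 6 — satisfied.

Violated: 8.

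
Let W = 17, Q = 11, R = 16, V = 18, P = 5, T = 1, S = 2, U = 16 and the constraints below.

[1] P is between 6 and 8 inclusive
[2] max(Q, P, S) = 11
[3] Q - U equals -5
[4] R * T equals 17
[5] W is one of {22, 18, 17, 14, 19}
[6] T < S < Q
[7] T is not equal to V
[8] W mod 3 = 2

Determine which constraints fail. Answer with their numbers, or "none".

Constraints 1 and 4 are violated.

[1] P = 5 is outside [6, 8] — does not hold.
[2] max(11, 5, 2) = 11 — holds.
[3] Q - U = 11 - 16 = -5 — holds.
[4] R * T = 16 * 1 = 16, not 17 — does not hold.
[5] W = 17 is in {22, 18, 17, 14, 19} — holds.
[6] values 1 < 2 < 11 — holds.
[7] T = 1, V = 18; distinct — holds.
[8] 17 mod 3 = 2 — holds.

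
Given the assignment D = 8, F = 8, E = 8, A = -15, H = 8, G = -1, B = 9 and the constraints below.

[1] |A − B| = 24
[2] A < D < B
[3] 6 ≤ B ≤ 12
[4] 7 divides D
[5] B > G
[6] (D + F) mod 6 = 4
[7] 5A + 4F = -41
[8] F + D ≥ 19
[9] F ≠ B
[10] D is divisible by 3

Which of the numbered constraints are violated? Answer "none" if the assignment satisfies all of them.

No — constraints 4, 7, 8, and 10 are not satisfied.

[1] |-15 − 9| = 24 — holds.
[2] values -15 < 8 < 9 — holds.
[3] B = 9 lies in [6, 12] — holds.
[4] 8 = 7×1 + 1, so 7 does not divide 8 — fails.
[5] B = 9, G = -1; 9 > -1 — holds.
[6] D + F = 16; 16 mod 6 = 4 — holds.
[7] 5A + 4F = 5(-15) + 4(8) = -43, not -41 — fails.
[8] F + D = 8 + 8 = 16; 16 < 19, bound 19 not met — fails.
[9] F = 8, B = 9; distinct — holds.
[10] 8 = 3×2 + 2, so 3 does not divide 8 — fails.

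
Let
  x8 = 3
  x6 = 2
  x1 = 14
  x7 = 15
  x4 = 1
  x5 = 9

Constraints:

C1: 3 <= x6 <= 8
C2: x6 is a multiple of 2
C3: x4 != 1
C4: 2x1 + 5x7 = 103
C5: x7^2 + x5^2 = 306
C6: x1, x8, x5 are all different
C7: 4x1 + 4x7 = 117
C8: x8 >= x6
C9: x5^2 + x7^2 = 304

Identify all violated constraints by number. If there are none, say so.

C1: x6 = 2 is outside [3, 8] — fails.
C2: 2 / 2 = 1, so 2 divides 2 — holds.
C3: x4 = 1, but 1 is required to differ — fails.
C4: 2x1 + 5x7 = 2(14) + 5(15) = 103 — holds.
C5: x7^2 + x5^2 = 15^2 + 9^2 = 225 + 81 = 306 — holds.
C6: values 14, 3, 9 are pairwise distinct — holds.
C7: 4x1 + 4x7 = 4(14) + 4(15) = 116, not 117 — fails.
C8: x8 = 3, x6 = 2; 3 ≥ 2 — holds.
C9: x5^2 + x7^2 = 9^2 + 15^2 = 81 + 225 = 306, not 304 — fails.

Constraints 1, 3, 7, and 9 are violated.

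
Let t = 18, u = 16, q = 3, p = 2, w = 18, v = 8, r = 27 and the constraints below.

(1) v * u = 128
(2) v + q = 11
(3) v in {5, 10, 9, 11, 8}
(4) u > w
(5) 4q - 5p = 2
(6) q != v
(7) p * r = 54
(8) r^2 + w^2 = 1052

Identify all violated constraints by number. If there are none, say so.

Violated: 4 and 8.

(1) v * u = 8 * 16 = 128 — holds.
(2) v + q = 8 + 3 = 11 — holds.
(3) v = 8 is in {5, 10, 9, 11, 8} — holds.
(4) u = 16, w = 18; 16 ≤ 18 (want >) — fails.
(5) 4q - 5p = 4(3) - 5(2) = 2 — holds.
(6) q = 3, v = 8; distinct — holds.
(7) p * r = 2 * 27 = 54 — holds.
(8) r^2 + w^2 = 27^2 + 18^2 = 729 + 324 = 1053, not 1052 — fails.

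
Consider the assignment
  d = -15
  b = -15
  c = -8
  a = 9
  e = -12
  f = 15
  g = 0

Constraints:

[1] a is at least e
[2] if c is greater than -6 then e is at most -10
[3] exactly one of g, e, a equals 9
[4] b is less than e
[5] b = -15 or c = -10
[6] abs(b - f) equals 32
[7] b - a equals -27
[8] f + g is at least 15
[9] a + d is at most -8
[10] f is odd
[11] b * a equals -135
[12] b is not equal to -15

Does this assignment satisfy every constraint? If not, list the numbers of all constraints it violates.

No — constraints 6, 7, 9, 12 are not satisfied.

[1] a = 9, e = -12; 9 ≥ -12  true
[2] c = -8, not > -6; antecedent false, conditional vacuously true  true
[3] g=0, e=-12, a=9; 1 of them equals 9  true
[4] b = -15, e = -12; -15 < -12  true
[5] b = -15 = -15 (first disjunct)  true
[6] abs(-15 - 15) = 30, not 32  false
[7] b - a = -15 - 9 = -24, not -27  false
[8] f + g = 15 + 0 = 15; 15 ≥ 15  true
[9] a + d = 9 + (-15) = -6; -6 > -8, bound -8 not met  false
[10] f = 15 is odd  true
[11] b * a = -15 * 9 = -135  true
[12] b = -15, but -15 is required to differ  false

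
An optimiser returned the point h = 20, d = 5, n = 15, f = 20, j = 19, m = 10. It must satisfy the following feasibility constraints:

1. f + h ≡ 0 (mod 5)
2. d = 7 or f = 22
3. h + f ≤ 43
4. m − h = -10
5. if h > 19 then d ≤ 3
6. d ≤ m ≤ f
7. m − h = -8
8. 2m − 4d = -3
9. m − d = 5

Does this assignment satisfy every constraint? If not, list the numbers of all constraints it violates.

1. f + h = 40; 40 mod 5 = 0 — holds.
2. d = 5 ≠ 7 and f = 20 ≠ 22; both disjuncts false — does not hold.
3. h + f = 20 + 20 = 40; 40 ≤ 43 — holds.
4. m − h = 10 − 20 = -10 — holds.
5. h = 20 > 19, so we need d ≤ 3; but d = 5 > 3 — does not hold.
6. values 5 ≤ 10 ≤ 20 — holds.
7. m − h = 10 − 20 = -10, not -8 — does not hold.
8. 2m − 4d = 2(10) − 4(5) = 0, not -3 — does not hold.
9. m − d = 10 − 5 = 5 — holds.

The assignment fails constraints 2, 5, 7, and 8.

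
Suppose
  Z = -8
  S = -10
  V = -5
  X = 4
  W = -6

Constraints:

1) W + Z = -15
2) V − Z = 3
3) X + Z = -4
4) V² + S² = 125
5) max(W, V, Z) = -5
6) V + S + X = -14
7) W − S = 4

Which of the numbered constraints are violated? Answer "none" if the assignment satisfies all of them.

1) W + Z = -6 + (-8) = -14, not -15  no
2) V − Z = -5 − (-8) = 3  yes
3) X + Z = 4 + (-8) = -4  yes
4) V² + S² = (-5)² + (-10)² = 25 + 100 = 125  yes
5) max(-6, -5, -8) = -5  yes
6) V + S + X = -5 + (-10) + 4 = -11, not -14  no
7) W − S = -6 − (-10) = 4  yes

Constraints 1 and 6 do not hold.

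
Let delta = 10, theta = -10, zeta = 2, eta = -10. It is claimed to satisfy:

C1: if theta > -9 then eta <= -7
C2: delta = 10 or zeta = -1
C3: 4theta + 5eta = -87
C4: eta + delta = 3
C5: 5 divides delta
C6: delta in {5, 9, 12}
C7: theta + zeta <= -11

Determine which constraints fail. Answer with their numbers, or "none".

No — constraints 3, 4, 6, 7 are not satisfied.

C1: theta = -10, not > -9; antecedent false, conditional vacuously true — holds.
C2: delta = 10 = 10 (first disjunct) — holds.
C3: 4theta + 5eta = 4(-10) + 5(-10) = -90, not -87 — does not hold.
C4: eta + delta = -10 + 10 = 0, not 3 — does not hold.
C5: 10 / 5 = 2, so 5 divides 10 — holds.
C6: delta = 10 is not in {5, 9, 12} — does not hold.
C7: theta + zeta = -10 + 2 = -8; -8 > -11, bound -11 not met — does not hold.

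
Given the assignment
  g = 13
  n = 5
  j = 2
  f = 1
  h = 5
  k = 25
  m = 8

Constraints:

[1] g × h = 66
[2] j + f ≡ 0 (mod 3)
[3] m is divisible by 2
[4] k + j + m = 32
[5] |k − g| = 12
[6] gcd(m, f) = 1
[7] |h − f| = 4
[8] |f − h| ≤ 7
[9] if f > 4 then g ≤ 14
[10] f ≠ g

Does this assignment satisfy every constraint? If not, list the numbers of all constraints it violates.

[1] g × h = 13 × 5 = 65, not 66 — does not hold.
[2] j + f = 3; 3 mod 3 = 0 — holds.
[3] 8 / 2 = 4, so 2 divides 8 — holds.
[4] k + j + m = 25 + 2 + 8 = 35, not 32 — does not hold.
[5] |25 − 13| = 12 — holds.
[6] gcd(8, 1) = 1 — holds.
[7] |5 − 1| = 4 — holds.
[8] |1 − 5| = 4; 4 ≤ 7 — holds.
[9] f = 1, not > 4; antecedent false, conditional vacuously true — holds.
[10] f = 1, g = 13; distinct — holds.

The assignment fails constraints 1 and 4.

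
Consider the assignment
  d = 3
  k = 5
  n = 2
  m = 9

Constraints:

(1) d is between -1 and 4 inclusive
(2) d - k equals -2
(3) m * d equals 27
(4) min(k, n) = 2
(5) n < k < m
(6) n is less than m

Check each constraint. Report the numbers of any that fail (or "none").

Yes — all constraints hold.

(1) d = 3 lies in [-1, 4]  holds
(2) d - k = 3 - 5 = -2  holds
(3) m * d = 9 * 3 = 27  holds
(4) min(5, 2) = 2  holds
(5) values 2 < 5 < 9  holds
(6) n = 2, m = 9; 2 < 9  holds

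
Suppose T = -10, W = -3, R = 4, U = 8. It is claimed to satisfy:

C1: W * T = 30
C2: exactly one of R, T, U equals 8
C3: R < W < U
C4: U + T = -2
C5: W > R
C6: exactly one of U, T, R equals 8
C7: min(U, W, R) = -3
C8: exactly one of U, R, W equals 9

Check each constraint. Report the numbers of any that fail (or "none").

Constraints 3, 5, 8 do not hold.

C1: W * T = -3 * (-10) = 30  ✓
C2: R=4, T=-10, U=8; 1 of them equals 8  ✓
C3: values 4, -3, 8; R = 4 is not < W = -3  ✗
C4: U + T = 8 + (-10) = -2  ✓
C5: W = -3, R = 4; -3 ≤ 4 (want >)  ✗
C6: U=8, T=-10, R=4; 1 of them equals 8  ✓
C7: min(8, -3, 4) = -3  ✓
C8: U=8, R=4, W=-3; 0 of them equal 9, not exactly one  ✗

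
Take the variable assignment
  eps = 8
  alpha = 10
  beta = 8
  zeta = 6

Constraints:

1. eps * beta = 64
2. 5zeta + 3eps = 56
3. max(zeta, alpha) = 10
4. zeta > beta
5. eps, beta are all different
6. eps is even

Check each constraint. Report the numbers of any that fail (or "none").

1. eps * beta = 8 * 8 = 64 — OK.
2. 5zeta + 3eps = 5(6) + 3(8) = 54, not 56 — violated.
3. max(6, 10) = 10 — OK.
4. zeta = 6, beta = 8; 6 ≤ 8 (want >) — violated.
5. eps = beta = 8, not all different — violated.
6. eps = 8 is even — OK.

Constraints 2, 4, and 5 are violated.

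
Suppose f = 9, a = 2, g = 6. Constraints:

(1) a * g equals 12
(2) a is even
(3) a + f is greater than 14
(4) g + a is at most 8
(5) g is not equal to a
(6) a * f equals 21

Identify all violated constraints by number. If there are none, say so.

The assignment fails constraints 3, 6.

(1) a * g = 2 * 6 = 12  holds
(2) a = 2 is even  holds
(3) a + f = 2 + 9 = 11; 11 ≤ 14, bound 14 not met  fails
(4) g + a = 6 + 2 = 8; 8 ≤ 8  holds
(5) g = 6, a = 2; distinct  holds
(6) a * f = 2 * 9 = 18, not 21  fails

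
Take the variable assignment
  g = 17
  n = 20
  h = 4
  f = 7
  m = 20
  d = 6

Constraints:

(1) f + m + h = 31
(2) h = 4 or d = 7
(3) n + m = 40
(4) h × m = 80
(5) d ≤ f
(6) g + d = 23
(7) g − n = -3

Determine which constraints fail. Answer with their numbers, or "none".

The assignment satisfies every constraint.

(1) f + m + h = 7 + 20 + 4 = 31  yes
(2) h = 4 = 4 (first disjunct)  yes
(3) n + m = 20 + 20 = 40  yes
(4) h × m = 4 × 20 = 80  yes
(5) d = 6, f = 7; 6 ≤ 7  yes
(6) g + d = 17 + 6 = 23  yes
(7) g − n = 17 − 20 = -3  yes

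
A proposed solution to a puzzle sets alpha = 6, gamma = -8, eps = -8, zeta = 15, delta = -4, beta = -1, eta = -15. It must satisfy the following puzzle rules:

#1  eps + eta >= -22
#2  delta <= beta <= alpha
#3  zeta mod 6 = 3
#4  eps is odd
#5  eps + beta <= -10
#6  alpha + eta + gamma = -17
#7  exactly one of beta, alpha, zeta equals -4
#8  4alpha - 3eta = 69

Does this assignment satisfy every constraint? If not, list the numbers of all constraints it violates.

#1 eps + eta = -8 + (-15) = -23; -23 < -22, bound -22 not met  ✘
#2 values -4 <= -1 <= 6  ✔
#3 15 mod 6 = 3  ✔
#4 eps = -8 is even  ✘
#5 eps + beta = -8 + (-1) = -9; -9 > -10, bound -10 not met  ✘
#6 alpha + eta + gamma = 6 + (-15) + (-8) = -17  ✔
#7 beta=-1, alpha=6, zeta=15; 0 of them equal -4, not exactly one  ✘
#8 4alpha - 3eta = 4(6) - 3(-15) = 69  ✔

Constraints 1, 4, 5, 7 do not hold.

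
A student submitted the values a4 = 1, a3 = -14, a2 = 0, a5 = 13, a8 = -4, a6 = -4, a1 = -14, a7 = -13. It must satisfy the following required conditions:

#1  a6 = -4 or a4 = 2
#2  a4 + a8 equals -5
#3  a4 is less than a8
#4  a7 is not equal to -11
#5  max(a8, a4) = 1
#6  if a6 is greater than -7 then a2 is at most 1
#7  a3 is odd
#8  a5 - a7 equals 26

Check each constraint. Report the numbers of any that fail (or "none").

#1 a6 = -4 = -4 (first disjunct)  holds
#2 a4 + a8 = 1 + (-4) = -3, not -5  fails
#3 a4 = 1, a8 = -4; 1 ≥ -4 (want <)  fails
#4 a7 = -13, and -13 ≠ -11  holds
#5 max(-4, 1) = 1  holds
#6 a6 = -4 > -7, so we need a2 ≤ 1; a2 = 0 ≤ 1  holds
#7 a3 = -14 is even  fails
#8 a5 - a7 = 13 - (-13) = 26  holds

Violated: 2, 3, and 7.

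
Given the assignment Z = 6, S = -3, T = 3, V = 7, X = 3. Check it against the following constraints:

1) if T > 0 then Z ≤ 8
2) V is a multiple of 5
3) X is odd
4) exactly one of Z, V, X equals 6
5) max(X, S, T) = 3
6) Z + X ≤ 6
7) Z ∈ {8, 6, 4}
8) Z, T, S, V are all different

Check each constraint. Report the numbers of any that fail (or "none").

No — constraints 2, 6 are not satisfied.

1) T = 3 > 0, so we need Z ≤ 8; Z = 6 ≤ 8  true
2) 7 = 5×1 + 2, so 5 does not divide 7  false
3) X = 3 is odd  true
4) Z=6, V=7, X=3; 1 of them equals 6  true
5) max(3, -3, 3) = 3  true
6) Z + X = 6 + 3 = 9; 9 > 6, bound 6 not met  false
7) Z = 6 is in {8, 6, 4}  true
8) values 6, 3, -3, 7 are pairwise distinct  true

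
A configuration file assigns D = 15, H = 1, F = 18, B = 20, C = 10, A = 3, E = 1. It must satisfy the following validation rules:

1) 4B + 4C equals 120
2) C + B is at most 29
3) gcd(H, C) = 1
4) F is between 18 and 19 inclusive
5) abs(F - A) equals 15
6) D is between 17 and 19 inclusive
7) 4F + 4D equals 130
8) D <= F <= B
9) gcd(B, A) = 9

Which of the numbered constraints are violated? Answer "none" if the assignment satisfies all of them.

1) 4B + 4C = 4(20) + 4(10) = 120  true
2) C + B = 10 + 20 = 30; 30 > 29, bound 29 not met  false
3) gcd(1, 10) = 1  true
4) F = 18 lies in [18, 19]  true
5) abs(18 - 3) = 15  true
6) D = 15 is outside [17, 19]  false
7) 4F + 4D = 4(18) + 4(15) = 132, not 130  false
8) values 15 <= 18 <= 20  true
9) gcd(20, 3) = 1, not 9  false

The assignment fails constraints 2, 6, 7, and 9.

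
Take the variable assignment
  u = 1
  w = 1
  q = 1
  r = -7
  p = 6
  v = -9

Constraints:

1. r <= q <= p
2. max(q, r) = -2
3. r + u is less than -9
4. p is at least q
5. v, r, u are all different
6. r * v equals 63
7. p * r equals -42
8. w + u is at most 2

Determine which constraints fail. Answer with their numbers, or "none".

Constraints 2, 3 do not hold.

1. values -7 <= 1 <= 6 — OK.
2. max(1, -7) = 1, not -2 — violated.
3. r + u = -7 + 1 = -6; -6 ≥ -9, bound -9 not met — violated.
4. p = 6, q = 1; 6 ≥ 1 — OK.
5. values -9, -7, 1 are pairwise distinct — OK.
6. r * v = -7 * (-9) = 63 — OK.
7. p * r = 6 * (-7) = -42 — OK.
8. w + u = 1 + 1 = 2; 2 ≤ 2 — OK.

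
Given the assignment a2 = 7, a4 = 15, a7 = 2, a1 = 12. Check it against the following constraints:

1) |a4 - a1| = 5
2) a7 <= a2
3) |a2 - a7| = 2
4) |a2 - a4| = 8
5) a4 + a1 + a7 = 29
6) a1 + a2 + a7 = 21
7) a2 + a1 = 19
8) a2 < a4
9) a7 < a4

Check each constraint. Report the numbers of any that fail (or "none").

1) |15 - 12| = 3, not 5  false
2) a7 = 2, a2 = 7; 2 ≤ 7  true
3) |7 - 2| = 5, not 2  false
4) |7 - 15| = 8  true
5) a4 + a1 + a7 = 15 + 12 + 2 = 29  true
6) a1 + a2 + a7 = 12 + 7 + 2 = 21  true
7) a2 + a1 = 7 + 12 = 19  true
8) a2 = 7, a4 = 15; 7 < 15  true
9) a7 = 2, a4 = 15; 2 < 15  true

No — constraints 1 and 3 are not satisfied.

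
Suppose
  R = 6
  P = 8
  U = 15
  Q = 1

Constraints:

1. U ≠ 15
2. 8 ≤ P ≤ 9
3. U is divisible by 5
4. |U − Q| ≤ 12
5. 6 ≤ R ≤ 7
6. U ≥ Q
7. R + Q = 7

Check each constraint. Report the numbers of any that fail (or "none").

The assignment fails constraints 1, 4.

1. U = 15, but 15 is required to differ — does not hold.
2. P = 8 lies in [8, 9] — holds.
3. 15 / 5 = 3, so 5 divides 15 — holds.
4. |15 − 1| = 14; 14 > 12, exceeds bound 12 — does not hold.
5. R = 6 lies in [6, 7] — holds.
6. U = 15, Q = 1; 15 ≥ 1 — holds.
7. R + Q = 6 + 1 = 7 — holds.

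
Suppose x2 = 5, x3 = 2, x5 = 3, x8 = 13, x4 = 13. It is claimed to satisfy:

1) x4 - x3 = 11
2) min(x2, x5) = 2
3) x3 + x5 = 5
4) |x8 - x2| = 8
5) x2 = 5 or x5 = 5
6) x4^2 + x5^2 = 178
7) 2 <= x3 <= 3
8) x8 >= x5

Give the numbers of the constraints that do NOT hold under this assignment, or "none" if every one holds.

1) x4 - x3 = 13 - 2 = 11  holds
2) min(5, 3) = 3, not 2  fails
3) x3 + x5 = 2 + 3 = 5  holds
4) |13 - 5| = 8  holds
5) x2 = 5 = 5 (first disjunct)  holds
6) x4^2 + x5^2 = 13^2 + 3^2 = 169 + 9 = 178  holds
7) x3 = 2 lies in [2, 3]  holds
8) x8 = 13, x5 = 3; 13 ≥ 3  holds

Constraint 2 is violated.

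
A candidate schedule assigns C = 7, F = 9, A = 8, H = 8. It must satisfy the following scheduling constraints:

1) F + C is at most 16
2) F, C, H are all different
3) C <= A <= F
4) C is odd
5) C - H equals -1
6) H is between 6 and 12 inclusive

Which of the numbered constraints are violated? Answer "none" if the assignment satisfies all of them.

Yes — all constraints hold.

1) F + C = 9 + 7 = 16; 16 ≤ 16  yes
2) values 9, 7, 8 are pairwise distinct  yes
3) values 7 <= 8 <= 9  yes
4) C = 7 is odd  yes
5) C - H = 7 - 8 = -1  yes
6) H = 8 lies in [6, 12]  yes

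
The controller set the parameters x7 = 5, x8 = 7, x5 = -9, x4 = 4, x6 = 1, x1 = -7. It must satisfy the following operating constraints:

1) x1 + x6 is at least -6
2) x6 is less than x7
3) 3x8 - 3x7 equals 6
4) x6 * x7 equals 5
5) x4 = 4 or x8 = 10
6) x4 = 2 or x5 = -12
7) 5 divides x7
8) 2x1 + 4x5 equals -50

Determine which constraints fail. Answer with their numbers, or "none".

Violated: 6.

1) x1 + x6 = -7 + 1 = -6; -6 ≥ -6  yes
2) x6 = 1, x7 = 5; 1 < 5  yes
3) 3x8 - 3x7 = 3(7) - 3(5) = 6  yes
4) x6 * x7 = 1 * 5 = 5  yes
5) x4 = 4 = 4 (first disjunct)  yes
6) x4 = 4 ≠ 2 and x5 = -9 ≠ -12; both disjuncts false  no
7) 5 / 5 = 1, so 5 divides 5  yes
8) 2x1 + 4x5 = 2(-7) + 4(-9) = -50  yes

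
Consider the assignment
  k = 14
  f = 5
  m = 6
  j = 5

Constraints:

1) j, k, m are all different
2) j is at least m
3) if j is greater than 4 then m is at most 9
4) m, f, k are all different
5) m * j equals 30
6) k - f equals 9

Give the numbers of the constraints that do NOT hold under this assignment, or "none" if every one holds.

The assignment fails constraint 2.

1) values 5, 14, 6 are pairwise distinct  true
2) j = 5, m = 6; 5 < 6 (want ≥)  false
3) j = 5 > 4, so we need m ≤ 9; m = 6 ≤ 9  true
4) values 6, 5, 14 are pairwise distinct  true
5) m * j = 6 * 5 = 30  true
6) k - f = 14 - 5 = 9  true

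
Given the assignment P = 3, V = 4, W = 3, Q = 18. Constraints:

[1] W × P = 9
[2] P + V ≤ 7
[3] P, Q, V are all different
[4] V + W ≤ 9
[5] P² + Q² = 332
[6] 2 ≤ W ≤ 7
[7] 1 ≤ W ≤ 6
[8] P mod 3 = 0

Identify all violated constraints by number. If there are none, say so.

[1] W × P = 3 × 3 = 9  ✓
[2] P + V = 3 + 4 = 7; 7 ≤ 7  ✓
[3] values 3, 18, 4 are pairwise distinct  ✓
[4] V + W = 4 + 3 = 7; 7 ≤ 9  ✓
[5] P² + Q² = 3² + 18² = 9 + 324 = 333, not 332  ✗
[6] W = 3 lies in [2, 7]  ✓
[7] W = 3 lies in [1, 6]  ✓
[8] 3 mod 3 = 0  ✓

Constraint 5 does not hold.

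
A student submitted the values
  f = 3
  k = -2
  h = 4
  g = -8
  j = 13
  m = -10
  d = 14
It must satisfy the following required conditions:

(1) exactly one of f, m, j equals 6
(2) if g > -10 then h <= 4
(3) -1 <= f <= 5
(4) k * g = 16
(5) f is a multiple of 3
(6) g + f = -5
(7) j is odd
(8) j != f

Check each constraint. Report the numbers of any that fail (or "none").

Constraint 1 is violated.

(1) f=3, m=-10, j=13; 0 of them equal 6, not exactly one — violated.
(2) g = -8 > -10, so we need h ≤ 4; h = 4 ≤ 4 — OK.
(3) f = 3 lies in [-1, 5] — OK.
(4) k * g = -2 * (-8) = 16 — OK.
(5) 3 / 3 = 1, so 3 divides 3 — OK.
(6) g + f = -8 + 3 = -5 — OK.
(7) j = 13 is odd — OK.
(8) j = 13, f = 3; distinct — OK.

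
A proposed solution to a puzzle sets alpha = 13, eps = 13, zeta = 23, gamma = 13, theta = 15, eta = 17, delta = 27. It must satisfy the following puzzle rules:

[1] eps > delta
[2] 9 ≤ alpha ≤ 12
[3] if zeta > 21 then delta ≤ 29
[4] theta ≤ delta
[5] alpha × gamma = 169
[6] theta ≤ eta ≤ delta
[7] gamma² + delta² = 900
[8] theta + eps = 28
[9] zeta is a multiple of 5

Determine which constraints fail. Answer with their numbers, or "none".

The assignment fails constraints 1, 2, 7, and 9.

[1] eps = 13, delta = 27; 13 ≤ 27 (want >)  fails
[2] alpha = 13 is outside [9, 12]  fails
[3] zeta = 23 > 21, so we need delta ≤ 29; delta = 27 ≤ 29  holds
[4] theta = 15, delta = 27; 15 ≤ 27  holds
[5] alpha × gamma = 13 × 13 = 169  holds
[6] values 15 ≤ 17 ≤ 27  holds
[7] gamma² + delta² = 13² + 27² = 169 + 729 = 898, not 900  fails
[8] theta + eps = 15 + 13 = 28  holds
[9] 23 = 5×4 + 3, so 5 does not divide 23  fails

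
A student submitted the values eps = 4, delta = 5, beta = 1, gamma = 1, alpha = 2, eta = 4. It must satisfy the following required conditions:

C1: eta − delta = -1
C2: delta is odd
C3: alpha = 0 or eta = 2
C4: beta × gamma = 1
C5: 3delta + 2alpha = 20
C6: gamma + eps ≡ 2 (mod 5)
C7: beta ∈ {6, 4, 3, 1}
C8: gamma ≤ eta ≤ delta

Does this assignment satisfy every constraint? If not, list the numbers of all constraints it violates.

No — constraints 3, 5, 6 are not satisfied.

C1: eta − delta = 4 − 5 = -1 — holds.
C2: delta = 5 is odd — holds.
C3: alpha = 2 ≠ 0 and eta = 4 ≠ 2; both disjuncts false — does not hold.
C4: beta × gamma = 1 × 1 = 1 — holds.
C5: 3delta + 2alpha = 3(5) + 2(2) = 19, not 20 — does not hold.
C6: gamma + eps = 5; 5 mod 5 = 0, not 2 — does not hold.
C7: beta = 1 is in {6, 4, 3, 1} — holds.
C8: values 1 ≤ 4 ≤ 5 — holds.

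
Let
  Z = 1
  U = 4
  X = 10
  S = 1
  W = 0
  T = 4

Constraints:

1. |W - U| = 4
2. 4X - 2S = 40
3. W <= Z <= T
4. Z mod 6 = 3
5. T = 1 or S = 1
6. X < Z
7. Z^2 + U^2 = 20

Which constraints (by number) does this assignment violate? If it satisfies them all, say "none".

Violated: 2, 4, 6, and 7.

1. |0 - 4| = 4  ✓
2. 4X - 2S = 4(10) - 2(1) = 38, not 40  ✗
3. values 0 <= 1 <= 4  ✓
4. 1 mod 6 = 1, not 3  ✗
5. T = 4 ≠ 1, but S = 1 = 1 (second disjunct)  ✓
6. X = 10, Z = 1; 10 ≥ 1 (want <)  ✗
7. Z^2 + U^2 = 1^2 + 4^2 = 1 + 16 = 17, not 20  ✗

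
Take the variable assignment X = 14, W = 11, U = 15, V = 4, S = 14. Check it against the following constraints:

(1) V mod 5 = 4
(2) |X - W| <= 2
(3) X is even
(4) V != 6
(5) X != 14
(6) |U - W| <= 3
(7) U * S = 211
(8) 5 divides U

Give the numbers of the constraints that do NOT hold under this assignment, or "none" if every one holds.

(1) 4 mod 5 = 4 — OK.
(2) |14 - 11| = 3; 3 > 2, exceeds bound 2 — violated.
(3) X = 14 is even — OK.
(4) V = 4, and 4 ≠ 6 — OK.
(5) X = 14, but 14 is required to differ — violated.
(6) |15 - 11| = 4; 4 > 3, exceeds bound 3 — violated.
(7) U * S = 15 * 14 = 210, not 211 — violated.
(8) 15 / 5 = 3, so 5 divides 15 — OK.

The assignment fails constraints 2, 5, 6, and 7.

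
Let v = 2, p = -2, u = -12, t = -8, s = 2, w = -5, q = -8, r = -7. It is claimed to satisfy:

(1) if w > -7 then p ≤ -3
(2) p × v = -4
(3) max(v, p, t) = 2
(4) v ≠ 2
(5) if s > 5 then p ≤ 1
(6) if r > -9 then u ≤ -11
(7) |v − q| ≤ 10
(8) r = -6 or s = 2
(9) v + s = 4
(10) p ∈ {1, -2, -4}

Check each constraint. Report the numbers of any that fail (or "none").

Violated: 1 and 4.

(1) w = -5 > -7, so we need p ≤ -3; but p = -2 > -3  FAIL
(2) p × v = -2 × 2 = -4  OK
(3) max(2, -2, -8) = 2  OK
(4) v = 2, but 2 is required to differ  FAIL
(5) s = 2, not > 5; antecedent false, conditional vacuously true  OK
(6) r = -7 > -9, so we need u ≤ -11; u = -12 ≤ -11  OK
(7) |2 − (-8)| = 10; 10 ≤ 10  OK
(8) r = -7 ≠ -6, but s = 2 = 2 (second disjunct)  OK
(9) v + s = 2 + 2 = 4  OK
(10) p = -2 is in {1, -2, -4}  OK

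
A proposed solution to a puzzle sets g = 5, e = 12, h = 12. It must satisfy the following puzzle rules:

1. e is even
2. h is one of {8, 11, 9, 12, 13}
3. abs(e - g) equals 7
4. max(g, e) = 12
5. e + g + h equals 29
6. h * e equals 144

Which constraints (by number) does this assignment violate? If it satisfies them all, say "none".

1. e = 12 is even — OK.
2. h = 12 is in {8, 11, 9, 12, 13} — OK.
3. abs(12 - 5) = 7 — OK.
4. max(5, 12) = 12 — OK.
5. e + g + h = 12 + 5 + 12 = 29 — OK.
6. h * e = 12 * 12 = 144 — OK.

Yes — all constraints hold.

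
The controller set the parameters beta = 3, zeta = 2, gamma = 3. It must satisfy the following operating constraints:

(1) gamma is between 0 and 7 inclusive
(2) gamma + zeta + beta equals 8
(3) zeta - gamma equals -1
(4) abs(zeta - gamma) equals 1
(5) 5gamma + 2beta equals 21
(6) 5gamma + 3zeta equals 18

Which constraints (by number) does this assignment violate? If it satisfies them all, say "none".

Constraint 6 does not hold.

(1) gamma = 3 lies in [0, 7]  yes
(2) gamma + zeta + beta = 3 + 2 + 3 = 8  yes
(3) zeta - gamma = 2 - 3 = -1  yes
(4) abs(2 - 3) = 1  yes
(5) 5gamma + 2beta = 5(3) + 2(3) = 21  yes
(6) 5gamma + 3zeta = 5(3) + 3(2) = 21, not 18  no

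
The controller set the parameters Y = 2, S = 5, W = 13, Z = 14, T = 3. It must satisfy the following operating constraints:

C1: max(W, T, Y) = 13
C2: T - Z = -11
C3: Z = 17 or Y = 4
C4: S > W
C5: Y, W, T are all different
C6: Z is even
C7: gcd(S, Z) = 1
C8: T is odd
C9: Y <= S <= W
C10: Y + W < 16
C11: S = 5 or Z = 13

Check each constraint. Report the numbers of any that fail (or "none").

C1: max(13, 3, 2) = 13  ✔
C2: T - Z = 3 - 14 = -11  ✔
C3: Z = 14 ≠ 17 and Y = 2 ≠ 4; both disjuncts false  ✘
C4: S = 5, W = 13; 5 ≤ 13 (want >)  ✘
C5: values 2, 13, 3 are pairwise distinct  ✔
C6: Z = 14 is even  ✔
C7: gcd(5, 14) = 1  ✔
C8: T = 3 is odd  ✔
C9: values 2 <= 5 <= 13  ✔
C10: Y + W = 2 + 13 = 15; 15 < 16  ✔
C11: S = 5 = 5 (first disjunct)  ✔

Constraints 3, 4 are violated.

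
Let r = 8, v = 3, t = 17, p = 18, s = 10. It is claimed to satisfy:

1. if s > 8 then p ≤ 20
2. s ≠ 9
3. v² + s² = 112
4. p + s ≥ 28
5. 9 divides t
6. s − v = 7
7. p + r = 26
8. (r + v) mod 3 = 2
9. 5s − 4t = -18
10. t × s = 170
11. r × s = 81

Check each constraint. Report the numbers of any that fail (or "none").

1. s = 10 > 8, so we need p ≤ 20; p = 18 ≤ 20  holds
2. s = 10, and 10 ≠ 9  holds
3. v² + s² = 3² + 10² = 9 + 100 = 109, not 112  fails
4. p + s = 18 + 10 = 28; 28 ≥ 28  holds
5. 17 = 9×1 + 8, so 9 does not divide 17  fails
6. s − v = 10 − 3 = 7  holds
7. p + r = 18 + 8 = 26  holds
8. r + v = 11; 11 mod 3 = 2  holds
9. 5s − 4t = 5(10) − 4(17) = -18  holds
10. t × s = 17 × 10 = 170  holds
11. r × s = 8 × 10 = 80, not 81  fails

Constraints 3, 5, and 11 do not hold.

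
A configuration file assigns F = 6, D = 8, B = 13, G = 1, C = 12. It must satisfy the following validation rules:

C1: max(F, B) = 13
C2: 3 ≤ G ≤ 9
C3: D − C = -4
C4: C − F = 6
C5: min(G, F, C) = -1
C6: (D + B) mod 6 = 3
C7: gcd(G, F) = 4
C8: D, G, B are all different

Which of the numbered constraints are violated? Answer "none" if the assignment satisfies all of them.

The assignment fails constraints 2, 5, 7.

C1: max(6, 13) = 13  ✓
C2: G = 1 is outside [3, 9]  ✗
C3: D − C = 8 − 12 = -4  ✓
C4: C − F = 12 − 6 = 6  ✓
C5: min(1, 6, 12) = 1, not -1  ✗
C6: D + B = 21; 21 mod 6 = 3  ✓
C7: gcd(1, 6) = 1, not 4  ✗
C8: values 8, 1, 13 are pairwise distinct  ✓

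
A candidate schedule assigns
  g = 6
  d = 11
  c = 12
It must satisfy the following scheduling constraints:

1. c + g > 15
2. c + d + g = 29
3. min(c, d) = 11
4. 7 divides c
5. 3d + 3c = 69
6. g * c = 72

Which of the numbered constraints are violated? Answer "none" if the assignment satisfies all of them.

1. c + g = 12 + 6 = 18; 18 > 15 — holds.
2. c + d + g = 12 + 11 + 6 = 29 — holds.
3. min(12, 11) = 11 — holds.
4. 12 = 7*1 + 5, so 7 does not divide 12 — fails.
5. 3d + 3c = 3(11) + 3(12) = 69 — holds.
6. g * c = 6 * 12 = 72 — holds.

Constraint 4 is violated.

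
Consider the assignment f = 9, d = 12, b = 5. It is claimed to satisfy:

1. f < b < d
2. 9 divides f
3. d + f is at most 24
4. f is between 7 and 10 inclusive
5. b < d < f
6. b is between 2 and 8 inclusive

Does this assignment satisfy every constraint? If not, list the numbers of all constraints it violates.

Constraints 1 and 5 are violated.

1. values 9, 5, 12; f = 9 is not < b = 5 — violated.
2. 9 / 9 = 1, so 9 divides 9 — satisfied.
3. d + f = 12 + 9 = 21; 21 ≤ 24 — satisfied.
4. f = 9 lies in [7, 10] — satisfied.
5. values 5, 12, 9; d = 12 is not < f = 9 — violated.
6. b = 5 lies in [2, 8] — satisfied.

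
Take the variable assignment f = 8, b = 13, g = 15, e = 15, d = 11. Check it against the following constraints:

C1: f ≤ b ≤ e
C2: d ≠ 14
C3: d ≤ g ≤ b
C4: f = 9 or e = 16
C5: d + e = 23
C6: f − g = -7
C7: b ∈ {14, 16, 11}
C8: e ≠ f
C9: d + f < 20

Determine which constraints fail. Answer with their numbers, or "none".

Constraints 3, 4, 5, 7 are violated.

C1: values 8 ≤ 13 ≤ 15 — satisfied.
C2: d = 11, and 11 ≠ 14 — satisfied.
C3: values 11, 15, 13; g = 15 is not ≤ b = 13 — violated.
C4: f = 8 ≠ 9 and e = 15 ≠ 16; both disjuncts false — violated.
C5: d + e = 11 + 15 = 26, not 23 — violated.
C6: f − g = 8 − 15 = -7 — satisfied.
C7: b = 13 is not in {14, 16, 11} — violated.
C8: e = 15, f = 8; distinct — satisfied.
C9: d + f = 11 + 8 = 19; 19 < 20 — satisfied.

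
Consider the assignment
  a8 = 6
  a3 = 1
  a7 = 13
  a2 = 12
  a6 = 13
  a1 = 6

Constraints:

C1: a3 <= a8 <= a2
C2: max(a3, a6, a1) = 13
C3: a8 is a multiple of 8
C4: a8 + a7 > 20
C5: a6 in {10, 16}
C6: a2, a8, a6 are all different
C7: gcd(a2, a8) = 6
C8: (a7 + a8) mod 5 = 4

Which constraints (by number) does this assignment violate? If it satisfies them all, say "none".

C1: values 1 <= 6 <= 12  OK
C2: max(1, 13, 6) = 13  OK
C3: 6 = 8*0 + 6, so 8 does not divide 6  FAIL
C4: a8 + a7 = 6 + 13 = 19; 19 ≤ 20, bound 20 not met  FAIL
C5: a6 = 13 is not in {10, 16}  FAIL
C6: values 12, 6, 13 are pairwise distinct  OK
C7: gcd(12, 6) = 6  OK
C8: a7 + a8 = 19; 19 mod 5 = 4  OK

Violated: 3, 4, 5.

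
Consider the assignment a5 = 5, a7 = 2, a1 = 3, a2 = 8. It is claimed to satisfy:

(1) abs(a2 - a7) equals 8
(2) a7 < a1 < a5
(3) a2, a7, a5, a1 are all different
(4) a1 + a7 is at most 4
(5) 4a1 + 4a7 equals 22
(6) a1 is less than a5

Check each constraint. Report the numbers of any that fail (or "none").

Constraints 1, 4, 5 do not hold.

(1) abs(8 - 2) = 6, not 8 — violated.
(2) values 2 < 3 < 5 — satisfied.
(3) values 8, 2, 5, 3 are pairwise distinct — satisfied.
(4) a1 + a7 = 3 + 2 = 5; 5 > 4, bound 4 not met — violated.
(5) 4a1 + 4a7 = 4(3) + 4(2) = 20, not 22 — violated.
(6) a1 = 3, a5 = 5; 3 < 5 — satisfied.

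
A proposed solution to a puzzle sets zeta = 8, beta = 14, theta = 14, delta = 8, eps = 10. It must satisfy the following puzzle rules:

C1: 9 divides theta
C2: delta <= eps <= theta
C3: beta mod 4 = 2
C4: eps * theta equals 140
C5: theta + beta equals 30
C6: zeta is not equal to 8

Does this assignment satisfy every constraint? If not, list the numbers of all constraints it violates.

No — constraints 1, 5, and 6 are not satisfied.

C1: 14 = 9*1 + 5, so 9 does not divide 14  false
C2: values 8 <= 10 <= 14  true
C3: 14 mod 4 = 2  true
C4: eps * theta = 10 * 14 = 140  true
C5: theta + beta = 14 + 14 = 28, not 30  false
C6: zeta = 8, but 8 is required to differ  false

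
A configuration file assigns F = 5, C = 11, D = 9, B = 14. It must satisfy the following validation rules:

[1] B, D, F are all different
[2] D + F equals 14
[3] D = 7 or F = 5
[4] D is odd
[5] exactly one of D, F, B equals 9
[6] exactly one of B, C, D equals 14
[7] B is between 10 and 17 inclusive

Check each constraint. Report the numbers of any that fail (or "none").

[1] values 14, 9, 5 are pairwise distinct — satisfied.
[2] D + F = 9 + 5 = 14 — satisfied.
[3] D = 9 ≠ 7, but F = 5 = 5 (second disjunct) — satisfied.
[4] D = 9 is odd — satisfied.
[5] D=9, F=5, B=14; 1 of them equals 9 — satisfied.
[6] B=14, C=11, D=9; 1 of them equals 14 — satisfied.
[7] B = 14 lies in [10, 17] — satisfied.

The assignment satisfies every constraint.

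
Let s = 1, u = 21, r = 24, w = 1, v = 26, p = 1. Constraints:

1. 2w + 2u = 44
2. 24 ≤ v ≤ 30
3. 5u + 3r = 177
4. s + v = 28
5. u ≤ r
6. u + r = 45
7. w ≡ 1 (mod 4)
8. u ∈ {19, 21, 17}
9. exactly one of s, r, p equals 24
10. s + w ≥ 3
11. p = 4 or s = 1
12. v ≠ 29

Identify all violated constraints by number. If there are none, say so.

1. 2w + 2u = 2(1) + 2(21) = 44  yes
2. v = 26 lies in [24, 30]  yes
3. 5u + 3r = 5(21) + 3(24) = 177  yes
4. s + v = 1 + 26 = 27, not 28  no
5. u = 21, r = 24; 21 ≤ 24  yes
6. u + r = 21 + 24 = 45  yes
7. 1 mod 4 = 1  yes
8. u = 21 is in {19, 21, 17}  yes
9. s=1, r=24, p=1; 1 of them equals 24  yes
10. s + w = 1 + 1 = 2; 2 < 3, bound 3 not met  no
11. p = 1 ≠ 4, but s = 1 = 1 (second disjunct)  yes
12. v = 26, and 26 ≠ 29  yes

Violated: 4, 10.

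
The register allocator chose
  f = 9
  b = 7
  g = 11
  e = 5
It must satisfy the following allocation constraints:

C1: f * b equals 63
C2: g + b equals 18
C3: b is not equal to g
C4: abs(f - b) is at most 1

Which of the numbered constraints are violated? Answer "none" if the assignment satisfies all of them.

Violated: 4.

C1: f * b = 9 * 7 = 63  OK
C2: g + b = 11 + 7 = 18  OK
C3: b = 7, g = 11; distinct  OK
C4: abs(9 - 7) = 2; 2 > 1, exceeds bound 1  FAIL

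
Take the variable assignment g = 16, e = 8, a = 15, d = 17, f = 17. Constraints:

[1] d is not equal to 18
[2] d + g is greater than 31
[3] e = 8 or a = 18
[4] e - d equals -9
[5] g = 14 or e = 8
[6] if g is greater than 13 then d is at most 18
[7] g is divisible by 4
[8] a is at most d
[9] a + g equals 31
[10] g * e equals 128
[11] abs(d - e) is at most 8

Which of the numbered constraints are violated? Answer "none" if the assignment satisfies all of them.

The assignment fails constraint 11.

[1] d = 17, and 17 ≠ 18 — satisfied.
[2] d + g = 17 + 16 = 33; 33 > 31 — satisfied.
[3] e = 8 = 8 (first disjunct) — satisfied.
[4] e - d = 8 - 17 = -9 — satisfied.
[5] g = 16 ≠ 14, but e = 8 = 8 (second disjunct) — satisfied.
[6] g = 16 > 13, so we need d ≤ 18; d = 17 ≤ 18 — satisfied.
[7] 16 / 4 = 4, so 4 divides 16 — satisfied.
[8] a = 15, d = 17; 15 ≤ 17 — satisfied.
[9] a + g = 15 + 16 = 31 — satisfied.
[10] g * e = 16 * 8 = 128 — satisfied.
[11] abs(17 - 8) = 9; 9 > 8, exceeds bound 8 — violated.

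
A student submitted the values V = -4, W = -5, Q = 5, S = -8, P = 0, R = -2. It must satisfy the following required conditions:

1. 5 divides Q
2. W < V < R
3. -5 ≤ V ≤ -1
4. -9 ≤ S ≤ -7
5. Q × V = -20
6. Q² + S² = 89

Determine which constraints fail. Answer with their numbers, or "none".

1. 5 / 5 = 1, so 5 divides 5 — satisfied.
2. values -5 < -4 < -2 — satisfied.
3. V = -4 lies in [-5, -1] — satisfied.
4. S = -8 lies in [-9, -7] — satisfied.
5. Q × V = 5 × (-4) = -20 — satisfied.
6. Q² + S² = 5² + (-8)² = 25 + 64 = 89 — satisfied.

None — every constraint holds.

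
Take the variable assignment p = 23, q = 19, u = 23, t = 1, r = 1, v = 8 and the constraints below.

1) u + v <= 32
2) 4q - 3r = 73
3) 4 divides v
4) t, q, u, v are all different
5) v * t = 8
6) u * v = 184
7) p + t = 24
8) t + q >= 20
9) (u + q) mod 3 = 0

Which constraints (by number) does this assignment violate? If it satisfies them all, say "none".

None — every constraint holds.

1) u + v = 23 + 8 = 31; 31 ≤ 32 — satisfied.
2) 4q - 3r = 4(19) - 3(1) = 73 — satisfied.
3) 8 / 4 = 2, so 4 divides 8 — satisfied.
4) values 1, 19, 23, 8 are pairwise distinct — satisfied.
5) v * t = 8 * 1 = 8 — satisfied.
6) u * v = 23 * 8 = 184 — satisfied.
7) p + t = 23 + 1 = 24 — satisfied.
8) t + q = 1 + 19 = 20; 20 ≥ 20 — satisfied.
9) u + q = 42; 42 mod 3 = 0 — satisfied.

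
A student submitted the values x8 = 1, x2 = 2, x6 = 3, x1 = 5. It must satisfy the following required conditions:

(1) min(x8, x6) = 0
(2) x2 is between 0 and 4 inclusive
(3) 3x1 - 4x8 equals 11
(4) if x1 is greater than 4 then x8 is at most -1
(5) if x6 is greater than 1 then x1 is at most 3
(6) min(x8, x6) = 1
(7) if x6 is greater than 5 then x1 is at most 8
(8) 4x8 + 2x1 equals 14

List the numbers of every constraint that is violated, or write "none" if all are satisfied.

(1) min(1, 3) = 1, not 0 — fails.
(2) x2 = 2 lies in [0, 4] — holds.
(3) 3x1 - 4x8 = 3(5) - 4(1) = 11 — holds.
(4) x1 = 5 > 4, so we need x8 ≤ -1; but x8 = 1 > -1 — fails.
(5) x6 = 3 > 1, so we need x1 ≤ 3; but x1 = 5 > 3 — fails.
(6) min(1, 3) = 1 — holds.
(7) x6 = 3, not > 5; antecedent false, conditional vacuously true — holds.
(8) 4x8 + 2x1 = 4(1) + 2(5) = 14 — holds.

Constraints 1, 4, and 5 are violated.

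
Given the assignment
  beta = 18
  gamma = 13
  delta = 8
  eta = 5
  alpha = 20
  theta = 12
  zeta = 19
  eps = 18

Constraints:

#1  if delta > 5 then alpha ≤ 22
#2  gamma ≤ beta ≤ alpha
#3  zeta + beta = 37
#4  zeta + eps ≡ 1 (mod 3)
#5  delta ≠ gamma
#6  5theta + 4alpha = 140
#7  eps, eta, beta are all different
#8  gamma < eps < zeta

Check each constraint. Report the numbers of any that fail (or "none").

#1 delta = 8 > 5, so we need alpha ≤ 22; alpha = 20 ≤ 22 — holds.
#2 values 13 ≤ 18 ≤ 20 — holds.
#3 zeta + beta = 19 + 18 = 37 — holds.
#4 zeta + eps = 37; 37 mod 3 = 1 — holds.
#5 delta = 8, gamma = 13; distinct — holds.
#6 5theta + 4alpha = 5(12) + 4(20) = 140 — holds.
#7 eps = beta = 18, not all different — fails.
#8 values 13 < 18 < 19 — holds.

The assignment fails constraint 7.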